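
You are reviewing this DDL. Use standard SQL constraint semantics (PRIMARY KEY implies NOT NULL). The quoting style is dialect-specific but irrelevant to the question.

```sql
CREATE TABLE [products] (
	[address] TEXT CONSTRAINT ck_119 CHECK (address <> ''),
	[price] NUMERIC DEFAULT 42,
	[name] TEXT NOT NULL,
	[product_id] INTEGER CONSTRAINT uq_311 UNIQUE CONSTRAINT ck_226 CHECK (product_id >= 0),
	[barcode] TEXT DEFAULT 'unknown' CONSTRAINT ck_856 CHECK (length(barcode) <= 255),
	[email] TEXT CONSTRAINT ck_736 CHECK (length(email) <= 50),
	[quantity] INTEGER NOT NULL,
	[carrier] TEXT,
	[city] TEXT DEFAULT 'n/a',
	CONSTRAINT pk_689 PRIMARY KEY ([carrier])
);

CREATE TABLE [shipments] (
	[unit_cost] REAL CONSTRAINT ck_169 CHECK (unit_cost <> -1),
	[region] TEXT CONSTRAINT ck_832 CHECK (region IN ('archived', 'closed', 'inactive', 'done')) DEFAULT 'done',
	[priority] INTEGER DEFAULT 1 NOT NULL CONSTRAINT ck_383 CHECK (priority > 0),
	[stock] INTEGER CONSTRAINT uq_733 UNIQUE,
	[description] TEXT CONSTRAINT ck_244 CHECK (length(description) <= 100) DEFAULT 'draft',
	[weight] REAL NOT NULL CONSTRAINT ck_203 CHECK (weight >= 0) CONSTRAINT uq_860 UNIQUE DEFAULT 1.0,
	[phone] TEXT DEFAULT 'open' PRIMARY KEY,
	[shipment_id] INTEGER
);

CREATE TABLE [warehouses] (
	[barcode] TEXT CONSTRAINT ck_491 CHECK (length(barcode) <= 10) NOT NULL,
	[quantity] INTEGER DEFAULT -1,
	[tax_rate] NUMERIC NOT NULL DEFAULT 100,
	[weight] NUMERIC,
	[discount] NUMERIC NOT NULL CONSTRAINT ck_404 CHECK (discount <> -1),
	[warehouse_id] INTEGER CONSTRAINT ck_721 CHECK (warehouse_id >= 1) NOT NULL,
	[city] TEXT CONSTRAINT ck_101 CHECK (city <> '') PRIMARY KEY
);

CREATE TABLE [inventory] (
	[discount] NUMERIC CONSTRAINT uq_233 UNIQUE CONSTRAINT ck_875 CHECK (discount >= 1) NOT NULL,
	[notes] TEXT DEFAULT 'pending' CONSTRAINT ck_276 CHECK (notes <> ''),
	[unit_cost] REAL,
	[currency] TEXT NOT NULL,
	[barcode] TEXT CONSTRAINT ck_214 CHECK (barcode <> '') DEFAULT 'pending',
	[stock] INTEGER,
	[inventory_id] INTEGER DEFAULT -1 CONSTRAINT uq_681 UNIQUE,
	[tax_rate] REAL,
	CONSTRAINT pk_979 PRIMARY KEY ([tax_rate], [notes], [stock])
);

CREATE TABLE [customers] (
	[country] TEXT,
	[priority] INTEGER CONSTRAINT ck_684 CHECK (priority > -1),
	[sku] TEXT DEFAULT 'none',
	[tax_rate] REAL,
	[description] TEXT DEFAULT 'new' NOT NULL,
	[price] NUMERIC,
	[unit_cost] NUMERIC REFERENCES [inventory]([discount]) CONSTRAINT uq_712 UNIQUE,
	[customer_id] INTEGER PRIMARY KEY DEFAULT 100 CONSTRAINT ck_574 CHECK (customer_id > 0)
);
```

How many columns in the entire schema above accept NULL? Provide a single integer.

22

products: 6 nullable (address, price, product_id, barcode, email, city — PK (carrier) and explicit NOT NULL columns excluded).
shipments: 5 nullable (unit_cost, region, stock, description, shipment_id — PK (phone) and explicit NOT NULL columns excluded).
warehouses: 2 nullable (quantity, weight — PK (city) and explicit NOT NULL columns excluded).
inventory: 3 nullable (unit_cost, barcode, inventory_id — PK (tax_rate, notes, stock) and explicit NOT NULL columns excluded).
customers: 6 nullable (country, priority, sku, tax_rate, price, unit_cost — PK (customer_id) and explicit NOT NULL columns excluded).
Total: 6 + 5 + 2 + 3 + 6 = 22.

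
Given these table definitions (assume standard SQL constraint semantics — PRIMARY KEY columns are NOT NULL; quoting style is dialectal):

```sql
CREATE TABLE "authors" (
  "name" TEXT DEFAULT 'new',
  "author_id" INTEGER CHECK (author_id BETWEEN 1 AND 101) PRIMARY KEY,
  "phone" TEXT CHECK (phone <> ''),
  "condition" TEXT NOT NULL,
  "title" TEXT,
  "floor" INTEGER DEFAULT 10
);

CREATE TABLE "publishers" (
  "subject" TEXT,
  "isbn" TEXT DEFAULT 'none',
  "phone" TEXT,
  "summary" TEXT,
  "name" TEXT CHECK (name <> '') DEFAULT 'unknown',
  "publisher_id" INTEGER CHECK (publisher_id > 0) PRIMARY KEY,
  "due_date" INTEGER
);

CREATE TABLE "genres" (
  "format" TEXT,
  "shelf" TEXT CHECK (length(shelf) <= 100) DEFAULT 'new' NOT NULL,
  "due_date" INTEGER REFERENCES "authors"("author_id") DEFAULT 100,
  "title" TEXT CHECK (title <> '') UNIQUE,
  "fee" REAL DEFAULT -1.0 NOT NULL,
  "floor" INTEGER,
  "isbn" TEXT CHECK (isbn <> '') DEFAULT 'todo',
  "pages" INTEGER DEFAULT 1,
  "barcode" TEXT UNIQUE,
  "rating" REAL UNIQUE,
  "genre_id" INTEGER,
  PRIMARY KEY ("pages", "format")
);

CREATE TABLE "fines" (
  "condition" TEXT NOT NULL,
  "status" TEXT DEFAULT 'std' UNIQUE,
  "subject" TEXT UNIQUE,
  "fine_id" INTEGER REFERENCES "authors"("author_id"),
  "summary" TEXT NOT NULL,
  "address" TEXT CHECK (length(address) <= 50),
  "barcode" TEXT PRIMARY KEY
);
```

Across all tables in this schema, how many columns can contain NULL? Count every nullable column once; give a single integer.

authors: 4 nullable (name, phone, title, floor — PK (author_id) and explicit NOT NULL columns excluded).
publishers: 6 nullable (subject, isbn, phone, summary, name, due_date — PK (publisher_id) and explicit NOT NULL columns excluded).
genres: 7 nullable (due_date, title, floor, isbn, barcode, rating, genre_id — PK (pages, format) and explicit NOT NULL columns excluded).
fines: 4 nullable (status, subject, fine_id, address — PK (barcode) and explicit NOT NULL columns excluded).
Total: 4 + 6 + 7 + 4 = 21.

21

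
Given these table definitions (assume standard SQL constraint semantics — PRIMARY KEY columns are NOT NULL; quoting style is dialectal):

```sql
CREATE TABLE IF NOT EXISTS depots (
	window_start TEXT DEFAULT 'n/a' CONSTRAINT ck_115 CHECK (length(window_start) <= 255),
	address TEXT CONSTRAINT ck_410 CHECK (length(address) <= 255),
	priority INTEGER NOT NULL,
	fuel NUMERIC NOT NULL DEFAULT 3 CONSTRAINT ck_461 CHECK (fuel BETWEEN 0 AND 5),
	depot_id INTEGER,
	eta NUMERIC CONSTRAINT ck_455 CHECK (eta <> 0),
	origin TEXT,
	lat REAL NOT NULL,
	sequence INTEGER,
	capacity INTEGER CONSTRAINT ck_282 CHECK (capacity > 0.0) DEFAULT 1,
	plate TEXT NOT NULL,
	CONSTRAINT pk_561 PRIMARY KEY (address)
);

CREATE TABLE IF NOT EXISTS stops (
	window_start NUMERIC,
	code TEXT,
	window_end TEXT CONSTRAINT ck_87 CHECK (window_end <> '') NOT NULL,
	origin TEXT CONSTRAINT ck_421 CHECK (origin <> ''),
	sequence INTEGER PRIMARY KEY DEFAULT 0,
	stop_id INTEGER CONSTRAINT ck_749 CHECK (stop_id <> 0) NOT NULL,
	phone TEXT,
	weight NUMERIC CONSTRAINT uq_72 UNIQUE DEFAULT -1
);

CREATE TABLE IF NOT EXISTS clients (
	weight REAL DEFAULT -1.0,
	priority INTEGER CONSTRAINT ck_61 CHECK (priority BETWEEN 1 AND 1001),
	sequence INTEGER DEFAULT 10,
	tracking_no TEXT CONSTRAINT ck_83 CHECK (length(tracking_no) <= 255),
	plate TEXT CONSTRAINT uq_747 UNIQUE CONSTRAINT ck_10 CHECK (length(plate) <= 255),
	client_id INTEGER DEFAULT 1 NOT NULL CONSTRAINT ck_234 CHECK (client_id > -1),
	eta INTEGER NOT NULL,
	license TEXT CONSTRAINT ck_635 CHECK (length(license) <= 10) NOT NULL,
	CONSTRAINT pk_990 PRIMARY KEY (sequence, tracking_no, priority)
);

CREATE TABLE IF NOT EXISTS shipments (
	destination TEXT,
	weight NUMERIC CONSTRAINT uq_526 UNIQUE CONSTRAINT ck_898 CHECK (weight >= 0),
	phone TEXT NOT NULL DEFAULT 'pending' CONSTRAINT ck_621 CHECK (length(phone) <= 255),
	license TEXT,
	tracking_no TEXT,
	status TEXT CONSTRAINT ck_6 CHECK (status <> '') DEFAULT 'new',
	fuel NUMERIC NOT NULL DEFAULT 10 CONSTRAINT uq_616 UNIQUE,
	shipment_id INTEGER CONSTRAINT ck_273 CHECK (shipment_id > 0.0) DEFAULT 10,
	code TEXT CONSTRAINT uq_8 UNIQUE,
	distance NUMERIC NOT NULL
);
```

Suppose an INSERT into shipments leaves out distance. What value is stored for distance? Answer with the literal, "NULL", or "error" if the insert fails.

error

distance has no DEFAULT clause.
Omitting it would insert NULL, but it is declared NOT NULL, so the INSERT fails.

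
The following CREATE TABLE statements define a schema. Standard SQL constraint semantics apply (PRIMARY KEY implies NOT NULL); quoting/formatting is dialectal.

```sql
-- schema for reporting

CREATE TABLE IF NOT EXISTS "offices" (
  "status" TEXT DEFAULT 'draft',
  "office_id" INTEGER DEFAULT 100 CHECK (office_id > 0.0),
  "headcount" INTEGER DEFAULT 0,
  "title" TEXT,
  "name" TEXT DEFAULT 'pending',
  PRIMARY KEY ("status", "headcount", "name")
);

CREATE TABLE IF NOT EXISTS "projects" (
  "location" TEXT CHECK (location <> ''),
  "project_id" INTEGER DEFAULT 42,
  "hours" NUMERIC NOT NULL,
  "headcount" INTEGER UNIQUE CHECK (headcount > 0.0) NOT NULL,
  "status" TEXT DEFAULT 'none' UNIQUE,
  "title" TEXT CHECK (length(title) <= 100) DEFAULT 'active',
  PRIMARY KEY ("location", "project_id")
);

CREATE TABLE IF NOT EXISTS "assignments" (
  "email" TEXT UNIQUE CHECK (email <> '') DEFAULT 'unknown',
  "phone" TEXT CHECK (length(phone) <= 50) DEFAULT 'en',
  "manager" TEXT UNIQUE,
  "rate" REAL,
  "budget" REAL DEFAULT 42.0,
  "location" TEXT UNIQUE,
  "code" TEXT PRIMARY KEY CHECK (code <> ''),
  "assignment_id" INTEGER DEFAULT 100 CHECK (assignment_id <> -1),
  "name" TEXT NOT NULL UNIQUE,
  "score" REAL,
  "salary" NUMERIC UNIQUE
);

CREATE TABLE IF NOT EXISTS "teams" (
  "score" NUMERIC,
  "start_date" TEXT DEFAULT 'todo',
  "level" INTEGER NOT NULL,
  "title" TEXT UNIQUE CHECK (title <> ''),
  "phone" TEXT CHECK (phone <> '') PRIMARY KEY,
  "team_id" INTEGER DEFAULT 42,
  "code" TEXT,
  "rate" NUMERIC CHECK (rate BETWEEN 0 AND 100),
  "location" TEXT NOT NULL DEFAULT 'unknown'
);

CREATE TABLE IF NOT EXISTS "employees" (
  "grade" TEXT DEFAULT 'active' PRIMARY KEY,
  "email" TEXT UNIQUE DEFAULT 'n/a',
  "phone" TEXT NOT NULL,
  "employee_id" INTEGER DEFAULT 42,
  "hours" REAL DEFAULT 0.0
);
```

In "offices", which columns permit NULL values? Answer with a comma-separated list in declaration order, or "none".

office_id, title

- status: part of the PRIMARY KEY, which implies NOT NULL → not nullable.
- office_id: CHECK does not forbid NULL (a CHECK constraint passes when its expression is NULL) → nullable.
- headcount: part of the PRIMARY KEY, which implies NOT NULL → not nullable.
- title: no NOT NULL constraint applies → nullable.
- name: part of the PRIMARY KEY, which implies NOT NULL → not nullable.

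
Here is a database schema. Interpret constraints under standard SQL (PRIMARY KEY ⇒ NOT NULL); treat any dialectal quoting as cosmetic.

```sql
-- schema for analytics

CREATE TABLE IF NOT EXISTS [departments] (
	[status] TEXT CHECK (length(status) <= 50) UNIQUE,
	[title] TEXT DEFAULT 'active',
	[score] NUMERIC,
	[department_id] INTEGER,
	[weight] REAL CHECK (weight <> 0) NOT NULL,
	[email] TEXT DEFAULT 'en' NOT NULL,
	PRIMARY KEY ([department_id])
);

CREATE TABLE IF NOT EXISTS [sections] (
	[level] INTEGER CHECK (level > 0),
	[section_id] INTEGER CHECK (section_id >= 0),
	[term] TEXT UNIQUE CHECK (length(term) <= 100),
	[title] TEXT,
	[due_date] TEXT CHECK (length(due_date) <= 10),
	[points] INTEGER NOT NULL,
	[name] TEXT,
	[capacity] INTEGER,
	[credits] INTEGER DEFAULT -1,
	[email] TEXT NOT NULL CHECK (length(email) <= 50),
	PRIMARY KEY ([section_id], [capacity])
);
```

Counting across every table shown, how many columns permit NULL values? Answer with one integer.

9

departments: 3 nullable (status, title, score — PK (department_id) and explicit NOT NULL columns excluded).
sections: 6 nullable (level, term, title, due_date, name, credits — PK (section_id, capacity) and explicit NOT NULL columns excluded).
Total: 3 + 6 = 9.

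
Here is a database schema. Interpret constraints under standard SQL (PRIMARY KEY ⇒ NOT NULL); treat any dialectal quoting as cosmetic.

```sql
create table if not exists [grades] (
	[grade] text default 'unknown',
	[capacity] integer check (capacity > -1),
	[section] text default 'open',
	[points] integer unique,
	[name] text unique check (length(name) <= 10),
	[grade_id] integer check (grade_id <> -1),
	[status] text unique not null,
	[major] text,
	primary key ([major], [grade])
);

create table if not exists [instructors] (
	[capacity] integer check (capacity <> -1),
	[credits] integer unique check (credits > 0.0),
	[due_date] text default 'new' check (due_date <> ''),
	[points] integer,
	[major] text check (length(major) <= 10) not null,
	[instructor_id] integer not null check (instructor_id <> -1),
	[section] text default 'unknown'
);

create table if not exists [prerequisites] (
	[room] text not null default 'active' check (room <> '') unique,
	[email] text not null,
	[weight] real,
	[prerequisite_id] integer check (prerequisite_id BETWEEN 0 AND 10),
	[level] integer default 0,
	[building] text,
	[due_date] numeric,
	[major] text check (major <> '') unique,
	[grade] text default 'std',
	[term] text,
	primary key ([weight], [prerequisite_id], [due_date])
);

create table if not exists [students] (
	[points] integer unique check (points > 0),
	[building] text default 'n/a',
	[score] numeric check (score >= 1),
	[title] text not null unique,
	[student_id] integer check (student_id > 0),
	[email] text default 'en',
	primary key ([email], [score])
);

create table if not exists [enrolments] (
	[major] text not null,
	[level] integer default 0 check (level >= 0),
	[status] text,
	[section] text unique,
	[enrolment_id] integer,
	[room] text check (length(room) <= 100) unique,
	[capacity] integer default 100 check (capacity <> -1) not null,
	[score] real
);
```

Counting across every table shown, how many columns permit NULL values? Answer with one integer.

24

grades: 5 nullable (capacity, section, points, name, grade_id — PK (major, grade) and explicit NOT NULL columns excluded).
instructors: 5 nullable (capacity, credits, due_date, points, section — PK none and explicit NOT NULL columns excluded).
prerequisites: 5 nullable (level, building, major, grade, term — PK (weight, prerequisite_id, due_date) and explicit NOT NULL columns excluded).
students: 3 nullable (points, building, student_id — PK (email, score) and explicit NOT NULL columns excluded).
enrolments: 6 nullable (level, status, section, enrolment_id, room, score — PK none and explicit NOT NULL columns excluded).
Total: 5 + 5 + 5 + 3 + 6 = 24.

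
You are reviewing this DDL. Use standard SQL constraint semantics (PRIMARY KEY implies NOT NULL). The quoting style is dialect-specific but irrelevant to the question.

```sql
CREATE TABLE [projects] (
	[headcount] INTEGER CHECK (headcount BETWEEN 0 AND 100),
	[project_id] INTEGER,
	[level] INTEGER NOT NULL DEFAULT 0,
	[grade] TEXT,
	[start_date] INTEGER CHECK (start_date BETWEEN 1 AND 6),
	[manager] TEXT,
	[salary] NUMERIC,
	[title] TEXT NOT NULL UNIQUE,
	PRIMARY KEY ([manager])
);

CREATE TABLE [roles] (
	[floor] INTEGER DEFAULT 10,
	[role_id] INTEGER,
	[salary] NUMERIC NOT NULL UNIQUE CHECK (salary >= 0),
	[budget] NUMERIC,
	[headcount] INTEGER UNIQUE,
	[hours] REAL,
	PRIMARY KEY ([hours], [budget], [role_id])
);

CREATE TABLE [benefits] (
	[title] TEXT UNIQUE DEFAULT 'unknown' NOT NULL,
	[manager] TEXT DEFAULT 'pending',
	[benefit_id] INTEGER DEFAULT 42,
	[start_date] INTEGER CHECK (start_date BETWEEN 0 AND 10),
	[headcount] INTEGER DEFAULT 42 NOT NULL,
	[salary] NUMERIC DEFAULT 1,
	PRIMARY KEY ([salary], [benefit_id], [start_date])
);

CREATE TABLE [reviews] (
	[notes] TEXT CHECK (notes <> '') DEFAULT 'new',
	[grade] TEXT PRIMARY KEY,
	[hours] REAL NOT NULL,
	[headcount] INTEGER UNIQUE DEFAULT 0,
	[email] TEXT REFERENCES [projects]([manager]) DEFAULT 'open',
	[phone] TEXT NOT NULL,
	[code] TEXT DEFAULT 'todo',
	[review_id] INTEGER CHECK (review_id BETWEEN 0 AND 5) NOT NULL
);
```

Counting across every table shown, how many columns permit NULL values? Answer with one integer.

12

projects: 5 nullable (headcount, project_id, grade, start_date, salary — PK (manager) and explicit NOT NULL columns excluded).
roles: 2 nullable (floor, headcount — PK (hours, budget, role_id) and explicit NOT NULL columns excluded).
benefits: 1 nullable (manager — PK (salary, benefit_id, start_date) and explicit NOT NULL columns excluded).
reviews: 4 nullable (notes, headcount, email, code — PK (grade) and explicit NOT NULL columns excluded).
Total: 5 + 2 + 1 + 4 = 12.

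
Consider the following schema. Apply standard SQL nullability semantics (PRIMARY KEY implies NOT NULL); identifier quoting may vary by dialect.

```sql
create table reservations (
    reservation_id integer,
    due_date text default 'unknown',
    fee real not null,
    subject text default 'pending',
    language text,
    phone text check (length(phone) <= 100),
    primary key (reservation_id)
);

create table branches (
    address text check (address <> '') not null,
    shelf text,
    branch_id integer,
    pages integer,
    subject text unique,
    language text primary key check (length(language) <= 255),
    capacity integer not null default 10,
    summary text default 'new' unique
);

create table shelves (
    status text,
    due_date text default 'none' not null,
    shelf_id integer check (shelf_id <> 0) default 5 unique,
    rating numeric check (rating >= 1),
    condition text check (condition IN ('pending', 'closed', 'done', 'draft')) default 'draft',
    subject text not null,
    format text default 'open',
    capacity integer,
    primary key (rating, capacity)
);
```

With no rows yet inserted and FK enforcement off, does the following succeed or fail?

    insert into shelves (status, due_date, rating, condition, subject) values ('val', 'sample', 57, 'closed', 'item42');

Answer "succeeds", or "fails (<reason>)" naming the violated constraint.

fails (NOT NULL on capacity)

capacity is omitted from the column list and has no DEFAULT, so it would receive NULL.
But capacity is part of the PRIMARY KEY (implied NOT NULL).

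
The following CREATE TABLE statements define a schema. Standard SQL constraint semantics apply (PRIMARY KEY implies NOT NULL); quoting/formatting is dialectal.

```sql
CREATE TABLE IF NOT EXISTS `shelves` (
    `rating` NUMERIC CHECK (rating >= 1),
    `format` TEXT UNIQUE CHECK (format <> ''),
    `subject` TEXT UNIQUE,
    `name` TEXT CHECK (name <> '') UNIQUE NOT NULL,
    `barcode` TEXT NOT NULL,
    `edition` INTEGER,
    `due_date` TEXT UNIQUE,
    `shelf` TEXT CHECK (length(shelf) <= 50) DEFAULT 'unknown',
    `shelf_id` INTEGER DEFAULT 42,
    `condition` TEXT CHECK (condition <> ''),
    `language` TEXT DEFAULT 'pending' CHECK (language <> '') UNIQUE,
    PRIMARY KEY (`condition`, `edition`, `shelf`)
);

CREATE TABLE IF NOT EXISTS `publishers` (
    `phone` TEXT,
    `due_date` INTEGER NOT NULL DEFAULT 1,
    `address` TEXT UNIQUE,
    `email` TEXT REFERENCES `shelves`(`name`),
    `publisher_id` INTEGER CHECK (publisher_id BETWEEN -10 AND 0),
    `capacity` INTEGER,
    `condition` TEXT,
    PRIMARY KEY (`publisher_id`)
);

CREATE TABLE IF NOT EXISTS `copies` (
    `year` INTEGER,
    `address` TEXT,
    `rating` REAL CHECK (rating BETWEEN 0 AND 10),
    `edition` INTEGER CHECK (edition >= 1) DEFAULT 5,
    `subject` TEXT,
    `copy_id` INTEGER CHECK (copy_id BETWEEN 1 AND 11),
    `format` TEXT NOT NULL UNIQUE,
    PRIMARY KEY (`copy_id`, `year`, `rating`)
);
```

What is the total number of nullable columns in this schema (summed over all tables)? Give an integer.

shelves: 6 nullable (rating, format, subject, due_date, shelf_id, language — PK (condition, edition, shelf) and explicit NOT NULL columns excluded).
publishers: 5 nullable (phone, address, email, capacity, condition — PK (publisher_id) and explicit NOT NULL columns excluded).
copies: 3 nullable (address, edition, subject — PK (copy_id, year, rating) and explicit NOT NULL columns excluded).
Total: 6 + 5 + 3 = 14.

14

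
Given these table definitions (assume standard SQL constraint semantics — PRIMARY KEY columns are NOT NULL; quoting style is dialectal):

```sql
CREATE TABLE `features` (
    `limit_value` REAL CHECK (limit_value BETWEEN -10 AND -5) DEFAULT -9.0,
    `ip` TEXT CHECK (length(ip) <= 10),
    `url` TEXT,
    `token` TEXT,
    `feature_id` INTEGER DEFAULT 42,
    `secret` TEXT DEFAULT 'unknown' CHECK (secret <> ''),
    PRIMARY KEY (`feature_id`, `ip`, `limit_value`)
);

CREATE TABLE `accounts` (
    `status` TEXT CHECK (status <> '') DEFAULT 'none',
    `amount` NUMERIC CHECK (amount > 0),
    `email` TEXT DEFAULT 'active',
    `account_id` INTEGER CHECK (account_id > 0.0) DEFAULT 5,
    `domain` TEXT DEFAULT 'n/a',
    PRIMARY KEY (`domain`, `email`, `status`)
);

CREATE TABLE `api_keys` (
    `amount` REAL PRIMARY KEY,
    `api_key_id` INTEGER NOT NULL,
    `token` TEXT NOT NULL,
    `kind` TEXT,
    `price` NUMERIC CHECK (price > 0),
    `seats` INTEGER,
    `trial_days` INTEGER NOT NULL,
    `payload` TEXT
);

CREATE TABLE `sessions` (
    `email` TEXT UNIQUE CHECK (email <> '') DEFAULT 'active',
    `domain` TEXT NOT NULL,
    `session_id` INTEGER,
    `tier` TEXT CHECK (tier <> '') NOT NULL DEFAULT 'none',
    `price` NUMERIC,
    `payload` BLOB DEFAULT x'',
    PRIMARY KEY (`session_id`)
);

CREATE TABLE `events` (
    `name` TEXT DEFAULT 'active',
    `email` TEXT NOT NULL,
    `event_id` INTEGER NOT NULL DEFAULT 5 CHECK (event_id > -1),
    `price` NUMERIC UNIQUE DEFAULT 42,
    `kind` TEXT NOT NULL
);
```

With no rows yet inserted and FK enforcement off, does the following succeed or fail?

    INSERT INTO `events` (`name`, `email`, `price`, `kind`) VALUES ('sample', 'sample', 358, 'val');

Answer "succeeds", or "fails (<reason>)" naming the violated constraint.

succeeds

NOT NULL columns: email is supplied; event_id defaults to 5; kind is supplied.
No constraint is violated.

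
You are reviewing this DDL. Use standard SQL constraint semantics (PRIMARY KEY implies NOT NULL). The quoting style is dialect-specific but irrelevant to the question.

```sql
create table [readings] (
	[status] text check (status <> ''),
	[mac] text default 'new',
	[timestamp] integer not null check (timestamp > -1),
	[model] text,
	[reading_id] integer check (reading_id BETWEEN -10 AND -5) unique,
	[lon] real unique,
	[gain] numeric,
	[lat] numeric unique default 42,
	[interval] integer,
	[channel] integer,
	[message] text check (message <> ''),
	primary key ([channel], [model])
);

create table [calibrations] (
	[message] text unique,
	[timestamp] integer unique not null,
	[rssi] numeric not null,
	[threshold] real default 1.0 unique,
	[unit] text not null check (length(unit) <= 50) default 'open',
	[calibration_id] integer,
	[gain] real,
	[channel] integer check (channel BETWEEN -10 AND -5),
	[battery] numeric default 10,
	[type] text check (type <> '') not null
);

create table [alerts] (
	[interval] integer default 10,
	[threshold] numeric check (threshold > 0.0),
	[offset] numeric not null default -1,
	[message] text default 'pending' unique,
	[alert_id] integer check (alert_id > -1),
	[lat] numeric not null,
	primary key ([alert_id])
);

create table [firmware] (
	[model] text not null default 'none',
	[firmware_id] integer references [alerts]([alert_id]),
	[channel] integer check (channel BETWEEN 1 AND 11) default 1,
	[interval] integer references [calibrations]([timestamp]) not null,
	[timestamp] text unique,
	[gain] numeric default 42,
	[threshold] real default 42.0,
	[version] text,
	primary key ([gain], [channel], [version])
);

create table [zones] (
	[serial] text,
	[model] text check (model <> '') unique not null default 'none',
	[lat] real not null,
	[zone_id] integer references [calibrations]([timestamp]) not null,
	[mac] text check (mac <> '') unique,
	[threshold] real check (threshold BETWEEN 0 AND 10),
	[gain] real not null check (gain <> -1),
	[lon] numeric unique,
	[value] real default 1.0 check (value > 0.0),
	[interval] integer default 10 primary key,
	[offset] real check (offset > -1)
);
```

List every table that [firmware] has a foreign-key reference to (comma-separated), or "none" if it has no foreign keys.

- firmware_id REFERENCES alerts(alert_id).
- interval REFERENCES calibrations(timestamp).

alerts, calibrations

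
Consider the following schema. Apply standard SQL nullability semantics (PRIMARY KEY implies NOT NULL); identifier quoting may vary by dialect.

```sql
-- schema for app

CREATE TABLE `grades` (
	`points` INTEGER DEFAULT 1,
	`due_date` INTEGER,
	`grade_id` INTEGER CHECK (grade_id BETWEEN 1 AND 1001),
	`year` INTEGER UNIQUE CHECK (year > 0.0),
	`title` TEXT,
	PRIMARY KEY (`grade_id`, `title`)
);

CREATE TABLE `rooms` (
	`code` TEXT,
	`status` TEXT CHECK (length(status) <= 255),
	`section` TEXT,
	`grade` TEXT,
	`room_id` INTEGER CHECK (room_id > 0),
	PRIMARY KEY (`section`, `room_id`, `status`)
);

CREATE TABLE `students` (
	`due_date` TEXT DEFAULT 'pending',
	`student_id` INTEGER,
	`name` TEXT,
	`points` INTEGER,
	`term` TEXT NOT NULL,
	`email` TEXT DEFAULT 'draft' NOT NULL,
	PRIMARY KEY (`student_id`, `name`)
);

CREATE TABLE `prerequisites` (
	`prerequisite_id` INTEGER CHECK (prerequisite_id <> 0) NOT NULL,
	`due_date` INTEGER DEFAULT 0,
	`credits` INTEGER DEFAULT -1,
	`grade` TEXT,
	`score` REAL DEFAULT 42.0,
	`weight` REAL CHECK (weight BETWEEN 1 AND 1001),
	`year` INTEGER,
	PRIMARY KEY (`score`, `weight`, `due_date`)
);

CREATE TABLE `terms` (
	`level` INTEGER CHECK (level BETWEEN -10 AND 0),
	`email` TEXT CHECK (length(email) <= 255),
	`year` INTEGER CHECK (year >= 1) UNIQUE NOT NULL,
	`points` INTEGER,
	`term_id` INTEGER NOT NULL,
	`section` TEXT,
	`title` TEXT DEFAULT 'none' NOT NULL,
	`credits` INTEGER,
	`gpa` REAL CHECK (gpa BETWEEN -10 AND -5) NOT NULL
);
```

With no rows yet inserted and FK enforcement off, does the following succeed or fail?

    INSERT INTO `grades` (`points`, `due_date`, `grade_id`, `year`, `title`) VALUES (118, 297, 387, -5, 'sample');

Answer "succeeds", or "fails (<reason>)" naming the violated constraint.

The value -5 for year violates CHECK (year > 0.0).

fails (CHECK on year)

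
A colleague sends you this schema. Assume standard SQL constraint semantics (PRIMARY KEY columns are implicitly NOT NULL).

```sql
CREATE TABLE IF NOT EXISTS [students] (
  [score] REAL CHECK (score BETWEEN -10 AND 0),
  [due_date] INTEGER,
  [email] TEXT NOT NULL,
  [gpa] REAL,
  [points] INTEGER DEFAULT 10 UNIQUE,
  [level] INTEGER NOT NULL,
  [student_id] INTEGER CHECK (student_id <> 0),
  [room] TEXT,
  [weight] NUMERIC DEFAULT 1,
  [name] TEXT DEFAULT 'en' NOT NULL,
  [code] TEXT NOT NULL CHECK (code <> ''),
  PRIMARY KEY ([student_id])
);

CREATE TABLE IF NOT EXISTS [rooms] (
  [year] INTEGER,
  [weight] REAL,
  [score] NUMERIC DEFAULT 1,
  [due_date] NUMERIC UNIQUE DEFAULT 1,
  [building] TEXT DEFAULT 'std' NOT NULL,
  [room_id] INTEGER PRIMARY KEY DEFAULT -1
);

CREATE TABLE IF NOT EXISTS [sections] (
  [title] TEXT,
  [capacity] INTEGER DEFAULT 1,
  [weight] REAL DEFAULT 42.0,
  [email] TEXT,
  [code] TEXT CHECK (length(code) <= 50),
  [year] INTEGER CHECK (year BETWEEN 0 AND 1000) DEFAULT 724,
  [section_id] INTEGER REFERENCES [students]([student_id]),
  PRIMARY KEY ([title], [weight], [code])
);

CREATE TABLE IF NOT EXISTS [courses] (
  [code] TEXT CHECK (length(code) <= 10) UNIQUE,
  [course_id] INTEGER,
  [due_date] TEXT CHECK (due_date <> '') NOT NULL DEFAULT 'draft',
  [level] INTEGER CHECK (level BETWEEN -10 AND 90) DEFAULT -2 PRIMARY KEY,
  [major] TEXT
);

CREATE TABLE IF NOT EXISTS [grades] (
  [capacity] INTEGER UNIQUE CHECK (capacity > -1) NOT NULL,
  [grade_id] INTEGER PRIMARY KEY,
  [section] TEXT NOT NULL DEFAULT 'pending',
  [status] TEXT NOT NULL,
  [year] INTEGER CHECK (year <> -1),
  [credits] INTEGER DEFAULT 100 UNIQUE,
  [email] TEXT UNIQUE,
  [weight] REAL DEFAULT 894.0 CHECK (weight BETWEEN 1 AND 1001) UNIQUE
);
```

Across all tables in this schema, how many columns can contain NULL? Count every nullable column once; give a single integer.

21

students: 6 nullable (score, due_date, gpa, points, room, weight — PK (student_id) and explicit NOT NULL columns excluded).
rooms: 4 nullable (year, weight, score, due_date — PK (room_id) and explicit NOT NULL columns excluded).
sections: 4 nullable (capacity, email, year, section_id — PK (title, weight, code) and explicit NOT NULL columns excluded).
courses: 3 nullable (code, course_id, major — PK (level) and explicit NOT NULL columns excluded).
grades: 4 nullable (year, credits, email, weight — PK (grade_id) and explicit NOT NULL columns excluded).
Total: 6 + 4 + 4 + 3 + 4 = 21.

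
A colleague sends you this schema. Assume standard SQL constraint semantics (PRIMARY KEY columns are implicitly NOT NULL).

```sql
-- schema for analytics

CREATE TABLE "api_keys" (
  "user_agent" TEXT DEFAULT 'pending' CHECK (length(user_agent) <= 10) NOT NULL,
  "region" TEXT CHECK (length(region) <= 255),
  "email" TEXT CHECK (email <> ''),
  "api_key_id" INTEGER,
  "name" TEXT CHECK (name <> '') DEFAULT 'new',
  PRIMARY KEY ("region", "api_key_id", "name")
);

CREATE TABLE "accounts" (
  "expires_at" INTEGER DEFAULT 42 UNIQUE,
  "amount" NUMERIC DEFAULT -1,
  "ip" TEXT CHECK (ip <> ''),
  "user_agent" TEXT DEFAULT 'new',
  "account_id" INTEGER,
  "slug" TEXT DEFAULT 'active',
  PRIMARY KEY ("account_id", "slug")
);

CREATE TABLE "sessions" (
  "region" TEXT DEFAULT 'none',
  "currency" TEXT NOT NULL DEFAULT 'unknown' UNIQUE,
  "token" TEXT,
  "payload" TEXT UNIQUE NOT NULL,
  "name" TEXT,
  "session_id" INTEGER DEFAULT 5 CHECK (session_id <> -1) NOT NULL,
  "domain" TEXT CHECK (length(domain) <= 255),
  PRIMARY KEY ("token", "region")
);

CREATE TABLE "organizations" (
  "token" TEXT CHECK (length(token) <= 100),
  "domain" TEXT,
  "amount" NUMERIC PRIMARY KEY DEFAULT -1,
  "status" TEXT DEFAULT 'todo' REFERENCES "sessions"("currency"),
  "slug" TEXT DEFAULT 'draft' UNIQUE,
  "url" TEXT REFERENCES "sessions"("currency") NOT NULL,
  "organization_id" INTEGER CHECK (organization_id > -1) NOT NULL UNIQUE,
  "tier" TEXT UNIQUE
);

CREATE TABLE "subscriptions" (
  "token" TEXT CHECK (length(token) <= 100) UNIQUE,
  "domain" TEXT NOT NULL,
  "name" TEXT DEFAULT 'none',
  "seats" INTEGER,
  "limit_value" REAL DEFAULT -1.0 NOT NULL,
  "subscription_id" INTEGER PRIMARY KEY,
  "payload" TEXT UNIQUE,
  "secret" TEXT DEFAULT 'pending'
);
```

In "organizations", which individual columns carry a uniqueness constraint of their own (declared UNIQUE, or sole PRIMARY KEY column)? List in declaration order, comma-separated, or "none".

- token: no UNIQUE or single-column PK constraint.
- domain: no UNIQUE or single-column PK constraint.
- amount: single-column PRIMARY KEY → unique.
- status: no UNIQUE or single-column PK constraint.
- slug: declared UNIQUE → unique.
- url: no UNIQUE or single-column PK constraint.
- organization_id: declared UNIQUE → unique.
- tier: declared UNIQUE → unique.

amount, slug, organization_id, tier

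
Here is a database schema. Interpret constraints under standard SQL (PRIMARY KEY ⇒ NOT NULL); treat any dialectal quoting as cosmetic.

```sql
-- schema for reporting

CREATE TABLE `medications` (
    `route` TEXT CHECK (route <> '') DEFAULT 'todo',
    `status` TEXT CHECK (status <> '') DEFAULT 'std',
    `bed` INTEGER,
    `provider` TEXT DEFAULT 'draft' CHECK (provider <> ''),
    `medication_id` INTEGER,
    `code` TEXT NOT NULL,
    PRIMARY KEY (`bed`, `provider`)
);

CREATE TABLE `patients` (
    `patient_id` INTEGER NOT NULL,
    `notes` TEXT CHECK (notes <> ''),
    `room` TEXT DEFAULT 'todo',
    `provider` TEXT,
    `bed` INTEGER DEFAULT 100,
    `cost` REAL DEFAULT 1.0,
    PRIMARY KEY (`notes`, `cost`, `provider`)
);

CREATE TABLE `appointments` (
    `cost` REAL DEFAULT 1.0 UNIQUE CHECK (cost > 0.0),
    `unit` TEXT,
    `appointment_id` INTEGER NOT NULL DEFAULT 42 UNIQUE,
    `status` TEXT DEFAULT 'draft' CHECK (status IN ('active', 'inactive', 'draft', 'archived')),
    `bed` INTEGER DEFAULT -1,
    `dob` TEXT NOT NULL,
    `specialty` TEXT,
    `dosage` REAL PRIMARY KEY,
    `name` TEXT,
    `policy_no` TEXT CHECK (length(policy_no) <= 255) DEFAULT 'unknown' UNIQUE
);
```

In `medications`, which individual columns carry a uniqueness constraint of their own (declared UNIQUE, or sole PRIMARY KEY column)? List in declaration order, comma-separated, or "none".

- route: no UNIQUE or single-column PK constraint.
- status: no UNIQUE or single-column PK constraint.
- bed: part of a composite PRIMARY KEY — only the tuple is unique, not this column on its own.
- provider: part of a composite PRIMARY KEY — only the tuple is unique, not this column on its own.
- medication_id: no UNIQUE or single-column PK constraint.
- code: no UNIQUE or single-column PK constraint.

none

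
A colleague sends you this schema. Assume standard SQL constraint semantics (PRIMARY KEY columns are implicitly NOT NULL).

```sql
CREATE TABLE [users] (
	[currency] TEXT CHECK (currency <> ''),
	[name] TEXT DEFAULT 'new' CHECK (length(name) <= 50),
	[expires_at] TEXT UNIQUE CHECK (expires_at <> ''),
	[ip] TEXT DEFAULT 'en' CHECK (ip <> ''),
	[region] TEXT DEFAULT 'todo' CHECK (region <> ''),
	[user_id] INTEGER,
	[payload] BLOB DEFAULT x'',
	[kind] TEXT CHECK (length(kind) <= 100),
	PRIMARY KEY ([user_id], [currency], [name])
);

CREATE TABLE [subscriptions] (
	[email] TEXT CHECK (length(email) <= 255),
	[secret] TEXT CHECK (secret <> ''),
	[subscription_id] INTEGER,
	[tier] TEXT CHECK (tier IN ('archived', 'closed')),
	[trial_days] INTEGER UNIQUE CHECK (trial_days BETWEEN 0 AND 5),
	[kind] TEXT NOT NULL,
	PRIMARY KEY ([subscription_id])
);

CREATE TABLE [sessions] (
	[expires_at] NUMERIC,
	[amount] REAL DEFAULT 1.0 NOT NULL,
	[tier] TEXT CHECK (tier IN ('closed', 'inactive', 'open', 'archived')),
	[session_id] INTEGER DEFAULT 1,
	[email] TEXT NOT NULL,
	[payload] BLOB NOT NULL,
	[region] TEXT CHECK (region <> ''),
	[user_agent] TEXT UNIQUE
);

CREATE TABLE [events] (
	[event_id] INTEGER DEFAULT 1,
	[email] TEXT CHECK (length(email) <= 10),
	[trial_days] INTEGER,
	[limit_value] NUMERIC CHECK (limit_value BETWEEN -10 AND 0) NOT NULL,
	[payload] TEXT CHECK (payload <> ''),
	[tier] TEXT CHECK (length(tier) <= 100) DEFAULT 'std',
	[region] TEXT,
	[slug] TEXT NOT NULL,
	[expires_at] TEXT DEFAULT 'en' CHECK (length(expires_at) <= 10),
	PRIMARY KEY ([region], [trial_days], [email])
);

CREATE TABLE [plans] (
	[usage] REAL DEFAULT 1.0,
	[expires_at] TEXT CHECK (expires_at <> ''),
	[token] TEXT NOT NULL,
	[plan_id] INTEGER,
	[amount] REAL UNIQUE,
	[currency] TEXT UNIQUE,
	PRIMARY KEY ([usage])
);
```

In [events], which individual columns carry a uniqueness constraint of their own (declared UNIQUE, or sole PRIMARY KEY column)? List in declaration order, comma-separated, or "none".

none

- event_id: no UNIQUE or single-column PK constraint.
- email: part of a composite PRIMARY KEY — only the tuple is unique, not this column on its own.
- trial_days: part of a composite PRIMARY KEY — only the tuple is unique, not this column on its own.
- limit_value: no UNIQUE or single-column PK constraint.
- payload: no UNIQUE or single-column PK constraint.
- tier: no UNIQUE or single-column PK constraint.
- region: part of a composite PRIMARY KEY — only the tuple is unique, not this column on its own.
- slug: no UNIQUE or single-column PK constraint.
- expires_at: no UNIQUE or single-column PK constraint.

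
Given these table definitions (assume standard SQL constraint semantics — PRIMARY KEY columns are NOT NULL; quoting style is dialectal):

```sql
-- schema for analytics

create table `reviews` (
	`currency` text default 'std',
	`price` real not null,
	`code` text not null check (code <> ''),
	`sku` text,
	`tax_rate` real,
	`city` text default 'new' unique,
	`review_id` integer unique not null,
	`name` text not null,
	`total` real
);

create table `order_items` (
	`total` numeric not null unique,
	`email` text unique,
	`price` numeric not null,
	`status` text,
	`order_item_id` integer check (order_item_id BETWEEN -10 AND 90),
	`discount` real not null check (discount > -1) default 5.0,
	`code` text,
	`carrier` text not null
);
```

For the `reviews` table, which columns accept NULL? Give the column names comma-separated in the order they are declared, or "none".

currency, sku, tax_rate, city, total

- currency: DEFAULT only fills an omitted column; an explicit NULL is still allowed → nullable.
- price: declared NOT NULL → not nullable.
- code: declared NOT NULL → not nullable.
- sku: no NOT NULL constraint applies → nullable.
- tax_rate: no NOT NULL constraint applies → nullable.
- city: UNIQUE does not imply NOT NULL → nullable.
- review_id: declared NOT NULL → not nullable.
- name: declared NOT NULL → not nullable.
- total: no NOT NULL constraint applies → nullable.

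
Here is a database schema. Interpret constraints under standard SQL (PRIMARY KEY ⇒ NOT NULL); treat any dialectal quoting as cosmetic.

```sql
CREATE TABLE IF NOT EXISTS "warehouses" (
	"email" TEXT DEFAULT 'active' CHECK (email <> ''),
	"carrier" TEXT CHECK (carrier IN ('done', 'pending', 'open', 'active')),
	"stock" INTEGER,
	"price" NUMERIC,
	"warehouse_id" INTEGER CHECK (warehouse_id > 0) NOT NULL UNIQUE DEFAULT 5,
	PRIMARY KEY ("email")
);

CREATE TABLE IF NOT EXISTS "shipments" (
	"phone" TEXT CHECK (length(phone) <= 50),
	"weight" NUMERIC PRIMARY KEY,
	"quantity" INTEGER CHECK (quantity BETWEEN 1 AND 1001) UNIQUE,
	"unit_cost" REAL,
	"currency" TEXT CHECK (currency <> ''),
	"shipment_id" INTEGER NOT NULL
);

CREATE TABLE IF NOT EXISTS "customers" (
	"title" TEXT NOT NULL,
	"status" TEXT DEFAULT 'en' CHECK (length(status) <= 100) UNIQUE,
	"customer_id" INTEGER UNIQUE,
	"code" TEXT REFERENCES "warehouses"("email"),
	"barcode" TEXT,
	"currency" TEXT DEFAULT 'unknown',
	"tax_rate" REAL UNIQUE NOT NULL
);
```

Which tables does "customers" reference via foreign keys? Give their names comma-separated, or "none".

warehouses

- code REFERENCES warehouses(email).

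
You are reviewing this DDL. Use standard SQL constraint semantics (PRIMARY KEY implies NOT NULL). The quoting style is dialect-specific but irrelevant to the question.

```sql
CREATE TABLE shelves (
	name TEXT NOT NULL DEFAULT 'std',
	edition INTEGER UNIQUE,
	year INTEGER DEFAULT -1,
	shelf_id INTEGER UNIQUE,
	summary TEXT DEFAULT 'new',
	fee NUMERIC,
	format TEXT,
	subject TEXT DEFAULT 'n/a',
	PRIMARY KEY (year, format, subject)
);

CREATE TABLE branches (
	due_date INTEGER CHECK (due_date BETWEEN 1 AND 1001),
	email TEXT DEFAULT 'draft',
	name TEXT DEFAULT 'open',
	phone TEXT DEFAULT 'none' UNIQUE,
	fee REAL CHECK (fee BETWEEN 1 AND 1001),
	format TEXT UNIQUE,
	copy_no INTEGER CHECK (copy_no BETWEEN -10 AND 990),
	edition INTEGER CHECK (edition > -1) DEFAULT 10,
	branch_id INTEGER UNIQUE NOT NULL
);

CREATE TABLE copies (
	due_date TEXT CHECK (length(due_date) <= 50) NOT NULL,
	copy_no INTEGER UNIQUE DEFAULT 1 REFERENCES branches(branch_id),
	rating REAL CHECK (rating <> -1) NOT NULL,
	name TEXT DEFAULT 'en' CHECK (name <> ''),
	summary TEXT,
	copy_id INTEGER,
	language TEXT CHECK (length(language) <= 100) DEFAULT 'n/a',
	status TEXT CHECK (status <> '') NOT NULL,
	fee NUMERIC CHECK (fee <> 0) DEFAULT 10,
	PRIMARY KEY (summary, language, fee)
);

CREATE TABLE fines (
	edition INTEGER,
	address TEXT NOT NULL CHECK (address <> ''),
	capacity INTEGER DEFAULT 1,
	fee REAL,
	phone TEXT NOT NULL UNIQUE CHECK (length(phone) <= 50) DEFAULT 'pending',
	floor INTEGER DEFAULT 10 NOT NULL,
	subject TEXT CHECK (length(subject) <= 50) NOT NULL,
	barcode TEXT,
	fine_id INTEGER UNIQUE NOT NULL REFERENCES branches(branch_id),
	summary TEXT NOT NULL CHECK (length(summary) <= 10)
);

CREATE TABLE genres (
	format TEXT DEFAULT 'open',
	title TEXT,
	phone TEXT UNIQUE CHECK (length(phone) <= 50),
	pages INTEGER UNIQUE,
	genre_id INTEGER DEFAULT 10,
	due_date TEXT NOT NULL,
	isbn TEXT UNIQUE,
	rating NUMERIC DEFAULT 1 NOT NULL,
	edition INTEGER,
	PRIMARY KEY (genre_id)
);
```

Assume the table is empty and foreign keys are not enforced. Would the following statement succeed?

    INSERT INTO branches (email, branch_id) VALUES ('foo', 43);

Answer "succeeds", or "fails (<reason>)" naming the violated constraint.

NOT NULL columns: branch_id is supplied.
No constraint is violated.

succeeds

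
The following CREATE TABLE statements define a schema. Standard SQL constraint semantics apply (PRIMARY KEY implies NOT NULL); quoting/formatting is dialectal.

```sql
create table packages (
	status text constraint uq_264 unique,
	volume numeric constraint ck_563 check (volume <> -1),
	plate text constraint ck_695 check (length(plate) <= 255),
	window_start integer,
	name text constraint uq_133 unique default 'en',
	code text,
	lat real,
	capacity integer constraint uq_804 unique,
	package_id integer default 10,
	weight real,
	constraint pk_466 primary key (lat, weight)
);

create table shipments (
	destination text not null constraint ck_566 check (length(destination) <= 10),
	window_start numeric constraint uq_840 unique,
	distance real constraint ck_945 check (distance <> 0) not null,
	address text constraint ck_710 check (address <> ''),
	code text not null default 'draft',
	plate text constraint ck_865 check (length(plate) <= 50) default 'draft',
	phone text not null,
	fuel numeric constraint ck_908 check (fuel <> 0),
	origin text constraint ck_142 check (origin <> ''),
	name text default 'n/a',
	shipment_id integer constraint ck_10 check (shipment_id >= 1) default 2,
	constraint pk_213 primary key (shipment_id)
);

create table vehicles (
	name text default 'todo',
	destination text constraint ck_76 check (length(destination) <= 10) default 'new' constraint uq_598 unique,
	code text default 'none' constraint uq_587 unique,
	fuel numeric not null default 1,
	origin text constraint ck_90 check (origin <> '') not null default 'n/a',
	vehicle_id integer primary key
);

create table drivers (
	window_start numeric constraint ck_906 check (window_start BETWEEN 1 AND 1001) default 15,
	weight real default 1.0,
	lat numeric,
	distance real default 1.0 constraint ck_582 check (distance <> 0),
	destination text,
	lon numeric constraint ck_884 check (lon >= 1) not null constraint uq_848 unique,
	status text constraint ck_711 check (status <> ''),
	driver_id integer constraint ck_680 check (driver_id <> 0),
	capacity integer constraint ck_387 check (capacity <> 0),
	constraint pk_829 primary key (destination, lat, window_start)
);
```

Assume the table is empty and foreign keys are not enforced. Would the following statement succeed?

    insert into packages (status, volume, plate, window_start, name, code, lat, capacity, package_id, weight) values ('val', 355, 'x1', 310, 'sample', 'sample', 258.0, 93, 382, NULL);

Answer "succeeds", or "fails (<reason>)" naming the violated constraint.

weight is explicitly set to NULL, but weight is part of the PRIMARY KEY (implied NOT NULL).

fails (NOT NULL on weight)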